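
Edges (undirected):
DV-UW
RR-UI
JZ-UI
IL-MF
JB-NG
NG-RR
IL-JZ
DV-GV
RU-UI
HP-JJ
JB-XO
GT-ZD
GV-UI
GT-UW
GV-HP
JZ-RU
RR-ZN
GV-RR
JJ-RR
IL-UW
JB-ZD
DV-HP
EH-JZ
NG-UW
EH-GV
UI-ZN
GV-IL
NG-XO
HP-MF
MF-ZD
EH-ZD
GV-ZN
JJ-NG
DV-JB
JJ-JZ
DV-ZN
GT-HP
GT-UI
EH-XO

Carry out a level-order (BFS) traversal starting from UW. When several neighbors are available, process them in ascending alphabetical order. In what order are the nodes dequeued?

UW, DV, GT, IL, NG, GV, HP, JB, ZN, UI, ZD, JZ, MF, JJ, RR, XO, EH, RU

Visit UW; enqueue DV, GT, IL, NG → queue [DV, GT, IL, NG]
Visit DV; enqueue GV, HP, JB, ZN → queue [GT, IL, NG, GV, HP, JB, ZN]
Visit GT; enqueue UI, ZD → queue [IL, NG, GV, HP, JB, ZN, UI, ZD]
Visit IL; enqueue JZ, MF → queue [NG, GV, HP, JB, ZN, UI, ZD, JZ, MF]
Visit NG; enqueue JJ, RR, XO → queue [GV, HP, JB, ZN, UI, ZD, JZ, MF, JJ, RR, XO]
Visit GV; enqueue EH → queue [HP, JB, ZN, UI, ZD, JZ, MF, JJ, RR, XO, EH]
Visit HP → queue [JB, ZN, UI, ZD, JZ, MF, JJ, RR, XO, EH]
Visit JB → queue [ZN, UI, ZD, JZ, MF, JJ, RR, XO, EH]
Visit ZN → queue [UI, ZD, JZ, MF, JJ, RR, XO, EH]
Visit UI; enqueue RU → queue [ZD, JZ, MF, JJ, RR, XO, EH, RU]
Visit ZD → queue [JZ, MF, JJ, RR, XO, EH, RU]
Visit JZ → queue [MF, JJ, RR, XO, EH, RU]
Visit MF → queue [JJ, RR, XO, EH, RU]
Visit JJ → queue [RR, XO, EH, RU]
Visit RR → queue [XO, EH, RU]
Visit XO → queue [EH, RU]
Visit EH → queue [RU]
Visit RU → queue []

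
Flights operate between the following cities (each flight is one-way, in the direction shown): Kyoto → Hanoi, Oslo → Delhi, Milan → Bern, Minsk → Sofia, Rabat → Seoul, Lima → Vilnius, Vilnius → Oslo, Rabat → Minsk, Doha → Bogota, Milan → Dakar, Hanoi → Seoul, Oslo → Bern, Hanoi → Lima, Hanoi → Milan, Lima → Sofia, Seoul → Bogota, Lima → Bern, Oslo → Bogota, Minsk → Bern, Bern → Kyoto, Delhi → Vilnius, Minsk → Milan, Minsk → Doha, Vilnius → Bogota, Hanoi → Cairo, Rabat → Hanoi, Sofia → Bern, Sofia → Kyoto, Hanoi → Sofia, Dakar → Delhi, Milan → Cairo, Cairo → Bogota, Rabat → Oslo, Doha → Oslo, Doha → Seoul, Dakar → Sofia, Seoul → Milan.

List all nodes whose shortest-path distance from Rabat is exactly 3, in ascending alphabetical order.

Level 0: Rabat
Level 1: Hanoi, Minsk, Oslo, Seoul
Level 2: Bern, Bogota, Cairo, Delhi, Doha, Lima, Milan, Sofia
Level 3: Dakar, Kyoto, Vilnius

Dakar, Kyoto, Vilnius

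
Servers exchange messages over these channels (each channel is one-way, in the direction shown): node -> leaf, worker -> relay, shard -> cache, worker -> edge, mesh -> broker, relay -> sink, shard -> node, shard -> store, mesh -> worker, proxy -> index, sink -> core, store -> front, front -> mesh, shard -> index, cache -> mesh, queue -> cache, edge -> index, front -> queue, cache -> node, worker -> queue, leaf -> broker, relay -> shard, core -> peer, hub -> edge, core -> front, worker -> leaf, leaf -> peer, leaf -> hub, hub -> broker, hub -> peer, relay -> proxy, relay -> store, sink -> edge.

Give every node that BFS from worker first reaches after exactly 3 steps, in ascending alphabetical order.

Level 0: worker
Level 1: edge, leaf, queue, relay
Level 2: broker, cache, hub, index, peer, proxy, shard, sink, store
Level 3: core, front, mesh, node

core, front, mesh, node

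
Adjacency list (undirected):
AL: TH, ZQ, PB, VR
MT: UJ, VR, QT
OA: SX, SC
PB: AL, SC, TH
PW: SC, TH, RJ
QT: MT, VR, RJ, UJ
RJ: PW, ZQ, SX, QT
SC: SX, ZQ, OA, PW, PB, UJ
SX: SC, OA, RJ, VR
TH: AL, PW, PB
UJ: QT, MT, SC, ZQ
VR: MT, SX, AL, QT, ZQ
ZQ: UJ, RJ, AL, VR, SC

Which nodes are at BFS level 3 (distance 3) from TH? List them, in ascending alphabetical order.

Level 0: TH
Level 1: AL, PB, PW
Level 2: RJ, SC, VR, ZQ
Level 3: MT, OA, QT, SX, UJ

MT, OA, QT, SX, UJ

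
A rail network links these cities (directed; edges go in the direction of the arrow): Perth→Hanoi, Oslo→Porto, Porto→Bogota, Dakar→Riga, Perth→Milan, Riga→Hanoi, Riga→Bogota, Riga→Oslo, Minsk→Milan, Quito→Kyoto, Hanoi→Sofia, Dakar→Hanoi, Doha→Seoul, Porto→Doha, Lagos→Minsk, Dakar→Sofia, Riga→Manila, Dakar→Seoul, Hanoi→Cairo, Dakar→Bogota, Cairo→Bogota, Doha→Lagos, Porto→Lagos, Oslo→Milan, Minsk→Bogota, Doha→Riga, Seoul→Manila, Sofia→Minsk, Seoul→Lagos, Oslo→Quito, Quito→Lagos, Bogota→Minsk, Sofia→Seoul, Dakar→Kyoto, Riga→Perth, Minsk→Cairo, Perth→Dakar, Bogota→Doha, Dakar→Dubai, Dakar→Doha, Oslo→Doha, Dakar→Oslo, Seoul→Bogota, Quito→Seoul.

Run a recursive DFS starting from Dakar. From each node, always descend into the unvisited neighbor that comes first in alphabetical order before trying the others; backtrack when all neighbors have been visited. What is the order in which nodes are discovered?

Visit Dakar
Dakar → Bogota
Bogota → Doha
Doha → Lagos
Lagos → Minsk
Minsk → Cairo
Minsk → Milan
Doha → Riga
Riga → Hanoi
Hanoi → Sofia
Sofia → Seoul
Seoul → Manila
Riga → Oslo
Oslo → Porto
Oslo → Quito
Quito → Kyoto
Riga → Perth
Dakar → Dubai

Dakar Bogota Doha Lagos Minsk Cairo Milan Riga Hanoi Sofia Seoul Manila Oslo Porto Quito Kyoto Perth Dubai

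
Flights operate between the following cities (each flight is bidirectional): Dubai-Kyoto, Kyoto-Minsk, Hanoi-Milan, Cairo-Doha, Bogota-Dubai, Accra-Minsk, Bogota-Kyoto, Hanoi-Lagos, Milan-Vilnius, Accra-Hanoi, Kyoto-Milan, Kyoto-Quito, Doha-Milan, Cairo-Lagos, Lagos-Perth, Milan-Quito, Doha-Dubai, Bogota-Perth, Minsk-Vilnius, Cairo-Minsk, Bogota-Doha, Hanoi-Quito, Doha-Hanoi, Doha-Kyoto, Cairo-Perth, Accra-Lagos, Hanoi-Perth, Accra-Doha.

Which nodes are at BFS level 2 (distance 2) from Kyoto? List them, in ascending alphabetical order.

Accra, Cairo, Hanoi, Perth, Vilnius

Level 0: Kyoto
Level 1: Bogota, Doha, Dubai, Milan, Minsk, Quito
Level 2: Accra, Cairo, Hanoi, Perth, Vilnius
Level 3: Lagos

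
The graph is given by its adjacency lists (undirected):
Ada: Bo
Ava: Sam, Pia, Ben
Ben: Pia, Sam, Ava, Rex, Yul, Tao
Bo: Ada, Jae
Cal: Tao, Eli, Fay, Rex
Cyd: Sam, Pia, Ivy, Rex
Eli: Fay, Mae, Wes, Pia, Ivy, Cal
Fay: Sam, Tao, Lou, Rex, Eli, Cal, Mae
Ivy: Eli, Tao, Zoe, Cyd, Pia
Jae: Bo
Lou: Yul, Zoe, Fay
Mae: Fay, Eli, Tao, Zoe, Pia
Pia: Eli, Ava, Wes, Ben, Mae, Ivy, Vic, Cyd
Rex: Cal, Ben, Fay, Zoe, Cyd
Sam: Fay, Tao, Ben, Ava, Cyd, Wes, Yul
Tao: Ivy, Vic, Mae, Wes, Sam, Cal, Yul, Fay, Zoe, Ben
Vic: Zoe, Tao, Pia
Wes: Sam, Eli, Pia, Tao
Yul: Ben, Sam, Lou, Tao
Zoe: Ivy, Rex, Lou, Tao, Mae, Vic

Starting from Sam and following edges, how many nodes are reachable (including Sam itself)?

17

BFS from Sam visits: Sam, Fay, Tao, Ben, Ava, Cyd, Wes, Yul, Lou, Rex, Eli, Cal, Mae, Ivy, Vic, Zoe, Pia
Reachable nodes: 17 of 20 total.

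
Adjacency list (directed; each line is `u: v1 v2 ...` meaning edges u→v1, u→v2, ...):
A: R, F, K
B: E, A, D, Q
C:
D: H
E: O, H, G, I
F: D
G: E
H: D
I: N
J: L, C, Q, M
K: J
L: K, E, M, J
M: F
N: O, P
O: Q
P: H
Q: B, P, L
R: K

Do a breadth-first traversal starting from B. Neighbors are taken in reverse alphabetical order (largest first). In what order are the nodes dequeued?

B -> Q -> E -> D -> A -> P -> L -> O -> I -> H -> G -> R -> K -> F -> M -> J -> N -> C

Visit B; enqueue Q, E, D, A → queue [Q, E, D, A]
Visit Q; enqueue P, L → queue [E, D, A, P, L]
Visit E; enqueue O, I, H, G → queue [D, A, P, L, O, I, H, G]
Visit D → queue [A, P, L, O, I, H, G]
Visit A; enqueue R, K, F → queue [P, L, O, I, H, G, R, K, F]
Visit P → queue [L, O, I, H, G, R, K, F]
Visit L; enqueue M, J → queue [O, I, H, G, R, K, F, M, J]
Visit O → queue [I, H, G, R, K, F, M, J]
Visit I; enqueue N → queue [H, G, R, K, F, M, J, N]
Visit H → queue [G, R, K, F, M, J, N]
Visit G → queue [R, K, F, M, J, N]
Visit R → queue [K, F, M, J, N]
Visit K → queue [F, M, J, N]
Visit F → queue [M, J, N]
Visit M → queue [J, N]
Visit J; enqueue C → queue [N, C]
Visit N → queue [C]
Visit C → queue []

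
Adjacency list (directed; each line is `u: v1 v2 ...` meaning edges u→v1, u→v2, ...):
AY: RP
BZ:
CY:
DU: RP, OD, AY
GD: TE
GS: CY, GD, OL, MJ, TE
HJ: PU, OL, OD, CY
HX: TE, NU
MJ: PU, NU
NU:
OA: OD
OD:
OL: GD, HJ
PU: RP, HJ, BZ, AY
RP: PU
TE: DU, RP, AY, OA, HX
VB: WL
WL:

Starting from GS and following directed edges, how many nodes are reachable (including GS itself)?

16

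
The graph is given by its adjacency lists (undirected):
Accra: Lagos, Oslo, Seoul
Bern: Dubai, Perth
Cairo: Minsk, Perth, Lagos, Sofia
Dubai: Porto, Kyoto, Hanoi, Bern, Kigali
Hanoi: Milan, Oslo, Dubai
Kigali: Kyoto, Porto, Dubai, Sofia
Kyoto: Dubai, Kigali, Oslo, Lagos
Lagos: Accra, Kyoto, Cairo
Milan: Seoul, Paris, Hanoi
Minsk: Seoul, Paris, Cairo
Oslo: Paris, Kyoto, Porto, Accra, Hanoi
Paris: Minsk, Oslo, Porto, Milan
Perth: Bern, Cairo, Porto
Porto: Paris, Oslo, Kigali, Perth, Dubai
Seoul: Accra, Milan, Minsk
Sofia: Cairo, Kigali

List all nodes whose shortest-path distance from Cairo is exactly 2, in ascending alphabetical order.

Level 0: Cairo
Level 1: Lagos, Minsk, Perth, Sofia
Level 2: Accra, Bern, Kigali, Kyoto, Paris, Porto, Seoul
Level 3: Dubai, Milan, Oslo
Level 4: Hanoi

Accra, Bern, Kigali, Kyoto, Paris, Porto, Seoul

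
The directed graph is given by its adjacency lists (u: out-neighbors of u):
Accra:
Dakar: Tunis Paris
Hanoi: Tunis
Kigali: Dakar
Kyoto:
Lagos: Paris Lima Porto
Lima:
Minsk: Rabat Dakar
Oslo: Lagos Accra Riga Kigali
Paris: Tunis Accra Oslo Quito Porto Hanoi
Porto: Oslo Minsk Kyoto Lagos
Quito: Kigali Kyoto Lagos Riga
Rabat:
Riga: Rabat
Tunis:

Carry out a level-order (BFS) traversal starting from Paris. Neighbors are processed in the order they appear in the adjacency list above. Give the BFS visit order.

Visit Paris; enqueue Tunis, Accra, Oslo, Quito, Porto, Hanoi → queue [Tunis, Accra, Oslo, Quito, Porto, Hanoi]
Visit Tunis → queue [Accra, Oslo, Quito, Porto, Hanoi]
Visit Accra → queue [Oslo, Quito, Porto, Hanoi]
Visit Oslo; enqueue Lagos, Riga, Kigali → queue [Quito, Porto, Hanoi, Lagos, Riga, Kigali]
Visit Quito; enqueue Kyoto → queue [Porto, Hanoi, Lagos, Riga, Kigali, Kyoto]
Visit Porto; enqueue Minsk → queue [Hanoi, Lagos, Riga, Kigali, Kyoto, Minsk]
Visit Hanoi → queue [Lagos, Riga, Kigali, Kyoto, Minsk]
Visit Lagos; enqueue Lima → queue [Riga, Kigali, Kyoto, Minsk, Lima]
Visit Riga; enqueue Rabat → queue [Kigali, Kyoto, Minsk, Lima, Rabat]
Visit Kigali; enqueue Dakar → queue [Kyoto, Minsk, Lima, Rabat, Dakar]
Visit Kyoto → queue [Minsk, Lima, Rabat, Dakar]
Visit Minsk → queue [Lima, Rabat, Dakar]
Visit Lima → queue [Rabat, Dakar]
Visit Rabat → queue [Dakar]
Visit Dakar → queue []

Paris -> Tunis -> Accra -> Oslo -> Quito -> Porto -> Hanoi -> Lagos -> Riga -> Kigali -> Kyoto -> Minsk -> Lima -> Rabat -> Dakar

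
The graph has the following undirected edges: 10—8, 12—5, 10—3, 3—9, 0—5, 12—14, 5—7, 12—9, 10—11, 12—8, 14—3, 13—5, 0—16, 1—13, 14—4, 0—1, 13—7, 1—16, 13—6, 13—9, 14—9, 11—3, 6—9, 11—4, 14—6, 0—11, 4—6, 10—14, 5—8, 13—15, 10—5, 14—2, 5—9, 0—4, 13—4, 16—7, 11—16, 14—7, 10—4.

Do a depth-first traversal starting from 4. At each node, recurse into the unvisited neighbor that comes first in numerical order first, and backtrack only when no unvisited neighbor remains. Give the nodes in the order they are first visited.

Visit 4
4 → 0
0 → 1
1 → 13
13 → 5
5 → 7
7 → 14
14 → 2
14 → 3
3 → 9
9 → 6
9 → 12
12 → 8
8 → 10
10 → 11
11 → 16
13 → 15

4 -> 0 -> 1 -> 13 -> 5 -> 7 -> 14 -> 2 -> 3 -> 9 -> 6 -> 12 -> 8 -> 10 -> 11 -> 16 -> 15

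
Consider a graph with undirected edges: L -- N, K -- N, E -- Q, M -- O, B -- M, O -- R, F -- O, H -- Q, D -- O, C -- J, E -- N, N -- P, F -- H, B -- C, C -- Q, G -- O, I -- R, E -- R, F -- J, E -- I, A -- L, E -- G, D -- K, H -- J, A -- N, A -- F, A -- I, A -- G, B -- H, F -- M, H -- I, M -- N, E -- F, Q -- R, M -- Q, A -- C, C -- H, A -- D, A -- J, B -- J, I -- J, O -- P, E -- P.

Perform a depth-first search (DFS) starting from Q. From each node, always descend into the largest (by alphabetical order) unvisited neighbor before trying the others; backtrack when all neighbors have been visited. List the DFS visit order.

Q, R, O, P, N, M, F, J, I, H, C, B, A, L, G, E, D, K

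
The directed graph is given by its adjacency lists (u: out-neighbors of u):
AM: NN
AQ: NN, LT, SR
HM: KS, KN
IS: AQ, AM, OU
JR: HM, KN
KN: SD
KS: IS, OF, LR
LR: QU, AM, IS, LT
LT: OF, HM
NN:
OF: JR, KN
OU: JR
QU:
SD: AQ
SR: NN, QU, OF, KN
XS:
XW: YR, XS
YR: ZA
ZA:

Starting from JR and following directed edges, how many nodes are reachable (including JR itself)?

15

BFS from JR visits: JR, HM, KN, KS, SD, IS, OF, LR, AQ, AM, OU, QU, LT, NN, SR
Reachable nodes: 15 of 19 total.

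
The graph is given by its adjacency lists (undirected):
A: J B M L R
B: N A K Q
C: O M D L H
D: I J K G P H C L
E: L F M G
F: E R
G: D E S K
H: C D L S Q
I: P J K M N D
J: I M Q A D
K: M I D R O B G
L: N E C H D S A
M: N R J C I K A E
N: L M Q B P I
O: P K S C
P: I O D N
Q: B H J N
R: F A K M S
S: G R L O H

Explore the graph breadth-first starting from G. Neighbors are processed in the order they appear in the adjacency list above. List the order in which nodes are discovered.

Visit G; enqueue D, E, S, K → queue [D, E, S, K]
Visit D; enqueue I, J, P, H, C, L → queue [E, S, K, I, J, P, H, C, L]
Visit E; enqueue F, M → queue [S, K, I, J, P, H, C, L, F, M]
Visit S; enqueue R, O → queue [K, I, J, P, H, C, L, F, M, R, O]
Visit K; enqueue B → queue [I, J, P, H, C, L, F, M, R, O, B]
Visit I; enqueue N → queue [J, P, H, C, L, F, M, R, O, B, N]
Visit J; enqueue Q, A → queue [P, H, C, L, F, M, R, O, B, N, Q, A]
Visit P → queue [H, C, L, F, M, R, O, B, N, Q, A]
Visit H → queue [C, L, F, M, R, O, B, N, Q, A]
Visit C → queue [L, F, M, R, O, B, N, Q, A]
Visit L → queue [F, M, R, O, B, N, Q, A]
Visit F → queue [M, R, O, B, N, Q, A]
Visit M → queue [R, O, B, N, Q, A]
Visit R → queue [O, B, N, Q, A]
Visit O → queue [B, N, Q, A]
Visit B → queue [N, Q, A]
Visit N → queue [Q, A]
Visit Q → queue [A]
Visit A → queue []

G D E S K I J P H C L F M R O B N Q A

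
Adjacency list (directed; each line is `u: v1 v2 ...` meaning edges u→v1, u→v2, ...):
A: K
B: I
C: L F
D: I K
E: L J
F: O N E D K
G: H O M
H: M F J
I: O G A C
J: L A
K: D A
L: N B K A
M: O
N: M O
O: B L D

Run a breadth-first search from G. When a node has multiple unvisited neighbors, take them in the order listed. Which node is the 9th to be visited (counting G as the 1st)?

Visit G; enqueue H, O, M → queue [H, O, M]
Visit H; enqueue F, J → queue [O, M, F, J]
Visit O; enqueue B, L, D → queue [M, F, J, B, L, D]
Visit M → queue [F, J, B, L, D]
Visit F; enqueue N, E, K → queue [J, B, L, D, N, E, K]
Visit J; enqueue A → queue [B, L, D, N, E, K, A]
Visit B; enqueue I → queue [L, D, N, E, K, A, I]
Visit L → queue [D, N, E, K, A, I]
Visit D → queue [N, E, K, A, I]
Visit N → queue [E, K, A, I]
Visit E → queue [K, A, I]
Visit K → queue [A, I]
Visit A → queue [I]
Visit I; enqueue C → queue [C]
Visit C → queue []

Visit order: G, H, O, M, F, J, B, L, D, N, E, K, A, I, C

D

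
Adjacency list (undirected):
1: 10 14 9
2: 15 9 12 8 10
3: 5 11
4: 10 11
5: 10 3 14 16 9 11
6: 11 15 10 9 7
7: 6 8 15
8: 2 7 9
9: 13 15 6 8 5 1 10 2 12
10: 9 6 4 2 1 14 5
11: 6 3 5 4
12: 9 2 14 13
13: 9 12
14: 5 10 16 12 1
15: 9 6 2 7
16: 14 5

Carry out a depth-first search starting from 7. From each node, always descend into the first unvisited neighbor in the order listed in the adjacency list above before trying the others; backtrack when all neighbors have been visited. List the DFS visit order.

Visit 7
7 → 6
6 → 11
11 → 3
3 → 5
5 → 10
10 → 9
9 → 13
13 → 12
12 → 2
2 → 15
2 → 8
12 → 14
14 → 16
14 → 1
10 → 4

7, 6, 11, 3, 5, 10, 9, 13, 12, 2, 15, 8, 14, 16, 1, 4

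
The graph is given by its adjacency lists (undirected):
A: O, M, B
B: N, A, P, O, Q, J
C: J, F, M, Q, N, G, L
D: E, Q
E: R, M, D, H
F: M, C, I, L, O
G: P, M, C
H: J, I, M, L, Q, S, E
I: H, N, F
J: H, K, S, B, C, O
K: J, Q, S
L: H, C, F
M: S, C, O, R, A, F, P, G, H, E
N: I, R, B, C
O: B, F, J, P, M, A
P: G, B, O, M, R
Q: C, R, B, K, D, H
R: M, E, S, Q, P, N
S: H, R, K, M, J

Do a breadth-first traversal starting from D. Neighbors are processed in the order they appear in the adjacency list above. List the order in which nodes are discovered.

D -> E -> Q -> R -> M -> H -> C -> B -> K -> S -> P -> N -> O -> A -> F -> G -> J -> I -> L

Visit D; enqueue E, Q → queue [E, Q]
Visit E; enqueue R, M, H → queue [Q, R, M, H]
Visit Q; enqueue C, B, K → queue [R, M, H, C, B, K]
Visit R; enqueue S, P, N → queue [M, H, C, B, K, S, P, N]
Visit M; enqueue O, A, F, G → queue [H, C, B, K, S, P, N, O, A, F, G]
Visit H; enqueue J, I, L → queue [C, B, K, S, P, N, O, A, F, G, J, I, L]
Visit C → queue [B, K, S, P, N, O, A, F, G, J, I, L]
Visit B → queue [K, S, P, N, O, A, F, G, J, I, L]
Visit K → queue [S, P, N, O, A, F, G, J, I, L]
Visit S → queue [P, N, O, A, F, G, J, I, L]
Visit P → queue [N, O, A, F, G, J, I, L]
Visit N → queue [O, A, F, G, J, I, L]
Visit O → queue [A, F, G, J, I, L]
Visit A → queue [F, G, J, I, L]
Visit F → queue [G, J, I, L]
Visit G → queue [J, I, L]
Visit J → queue [I, L]
Visit I → queue [L]
Visit L → queue []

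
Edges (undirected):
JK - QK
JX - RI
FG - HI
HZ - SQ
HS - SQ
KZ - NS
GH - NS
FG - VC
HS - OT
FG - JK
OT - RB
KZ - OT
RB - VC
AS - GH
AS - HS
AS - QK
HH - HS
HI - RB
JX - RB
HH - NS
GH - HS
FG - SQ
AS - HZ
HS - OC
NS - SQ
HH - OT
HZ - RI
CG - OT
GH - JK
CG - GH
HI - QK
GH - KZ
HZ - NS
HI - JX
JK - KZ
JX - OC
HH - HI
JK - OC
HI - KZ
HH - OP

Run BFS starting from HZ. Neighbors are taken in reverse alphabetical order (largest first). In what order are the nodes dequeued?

Visit HZ; enqueue SQ, RI, NS, AS → queue [SQ, RI, NS, AS]
Visit SQ; enqueue HS, FG → queue [RI, NS, AS, HS, FG]
Visit RI; enqueue JX → queue [NS, AS, HS, FG, JX]
Visit NS; enqueue KZ, HH, GH → queue [AS, HS, FG, JX, KZ, HH, GH]
Visit AS; enqueue QK → queue [HS, FG, JX, KZ, HH, GH, QK]
Visit HS; enqueue OT, OC → queue [FG, JX, KZ, HH, GH, QK, OT, OC]
Visit FG; enqueue VC, JK, HI → queue [JX, KZ, HH, GH, QK, OT, OC, VC, JK, HI]
Visit JX; enqueue RB → queue [KZ, HH, GH, QK, OT, OC, VC, JK, HI, RB]
Visit KZ → queue [HH, GH, QK, OT, OC, VC, JK, HI, RB]
Visit HH; enqueue OP → queue [GH, QK, OT, OC, VC, JK, HI, RB, OP]
Visit GH; enqueue CG → queue [QK, OT, OC, VC, JK, HI, RB, OP, CG]
Visit QK → queue [OT, OC, VC, JK, HI, RB, OP, CG]
Visit OT → queue [OC, VC, JK, HI, RB, OP, CG]
Visit OC → queue [VC, JK, HI, RB, OP, CG]
Visit VC → queue [JK, HI, RB, OP, CG]
Visit JK → queue [HI, RB, OP, CG]
Visit HI → queue [RB, OP, CG]
Visit RB → queue [OP, CG]
Visit OP → queue [CG]
Visit CG → queue []

HZ, SQ, RI, NS, AS, HS, FG, JX, KZ, HH, GH, QK, OT, OC, VC, JK, HI, RB, OP, CG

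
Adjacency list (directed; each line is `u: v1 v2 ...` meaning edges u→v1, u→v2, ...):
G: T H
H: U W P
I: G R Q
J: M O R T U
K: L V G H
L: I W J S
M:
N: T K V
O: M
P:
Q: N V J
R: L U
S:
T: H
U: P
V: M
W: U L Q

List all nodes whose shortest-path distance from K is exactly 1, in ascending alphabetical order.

Level 0: K
Level 1: G, H, L, V
Level 2: I, J, M, P, S, T, U, W
Level 3: O, Q, R
Level 4: N

G, H, L, V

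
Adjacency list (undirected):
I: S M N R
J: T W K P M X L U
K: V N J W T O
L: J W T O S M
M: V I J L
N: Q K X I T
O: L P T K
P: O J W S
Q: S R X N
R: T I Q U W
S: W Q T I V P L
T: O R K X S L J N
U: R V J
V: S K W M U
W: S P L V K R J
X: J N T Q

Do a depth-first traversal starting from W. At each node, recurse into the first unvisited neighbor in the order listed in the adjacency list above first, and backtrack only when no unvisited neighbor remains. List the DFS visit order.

W S Q R T O L J K V M I N X U P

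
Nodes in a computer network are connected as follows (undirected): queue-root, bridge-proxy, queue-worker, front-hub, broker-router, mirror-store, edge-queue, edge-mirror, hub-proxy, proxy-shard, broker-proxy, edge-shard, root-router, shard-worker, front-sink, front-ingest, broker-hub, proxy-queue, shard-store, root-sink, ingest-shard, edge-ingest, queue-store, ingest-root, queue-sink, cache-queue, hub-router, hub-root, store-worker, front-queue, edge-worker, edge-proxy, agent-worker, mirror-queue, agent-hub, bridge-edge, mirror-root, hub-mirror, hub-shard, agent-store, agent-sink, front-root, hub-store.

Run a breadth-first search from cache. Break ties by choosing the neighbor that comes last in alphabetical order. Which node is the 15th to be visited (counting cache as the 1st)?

ingest

Visit cache; enqueue queue → queue [queue]
Visit queue; enqueue worker, store, sink, root, proxy, mirror, front, edge → queue [worker, store, sink, root, proxy, mirror, front, edge]
Visit worker; enqueue shard, agent → queue [store, sink, root, proxy, mirror, front, edge, shard, agent]
Visit store; enqueue hub → queue [sink, root, proxy, mirror, front, edge, shard, agent, hub]
Visit sink → queue [root, proxy, mirror, front, edge, shard, agent, hub]
Visit root; enqueue router, ingest → queue [proxy, mirror, front, edge, shard, agent, hub, router, ingest]
Visit proxy; enqueue broker, bridge → queue [mirror, front, edge, shard, agent, hub, router, ingest, broker, bridge]
Visit mirror → queue [front, edge, shard, agent, hub, router, ingest, broker, bridge]
Visit front → queue [edge, shard, agent, hub, router, ingest, broker, bridge]
Visit edge → queue [shard, agent, hub, router, ingest, broker, bridge]
Visit shard → queue [agent, hub, router, ingest, broker, bridge]
Visit agent → queue [hub, router, ingest, broker, bridge]
Visit hub → queue [router, ingest, broker, bridge]
Visit router → queue [ingest, broker, bridge]
Visit ingest → queue [broker, bridge]
Visit broker → queue [bridge]
Visit bridge → queue []

Visit order: cache, queue, worker, store, sink, root, proxy, mirror, front, edge, shard, agent, hub, router, ingest, broker, bridge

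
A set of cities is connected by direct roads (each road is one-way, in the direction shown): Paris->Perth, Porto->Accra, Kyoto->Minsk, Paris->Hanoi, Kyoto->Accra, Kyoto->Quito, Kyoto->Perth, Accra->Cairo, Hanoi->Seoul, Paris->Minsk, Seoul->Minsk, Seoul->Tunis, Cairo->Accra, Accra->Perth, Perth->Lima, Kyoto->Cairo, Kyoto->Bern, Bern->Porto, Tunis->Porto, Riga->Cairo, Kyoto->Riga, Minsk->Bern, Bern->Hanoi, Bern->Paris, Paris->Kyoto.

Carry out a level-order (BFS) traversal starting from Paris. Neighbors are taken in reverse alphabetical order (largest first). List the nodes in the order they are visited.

Visit Paris; enqueue Perth, Minsk, Kyoto, Hanoi → queue [Perth, Minsk, Kyoto, Hanoi]
Visit Perth; enqueue Lima → queue [Minsk, Kyoto, Hanoi, Lima]
Visit Minsk; enqueue Bern → queue [Kyoto, Hanoi, Lima, Bern]
Visit Kyoto; enqueue Riga, Quito, Cairo, Accra → queue [Hanoi, Lima, Bern, Riga, Quito, Cairo, Accra]
Visit Hanoi; enqueue Seoul → queue [Lima, Bern, Riga, Quito, Cairo, Accra, Seoul]
Visit Lima → queue [Bern, Riga, Quito, Cairo, Accra, Seoul]
Visit Bern; enqueue Porto → queue [Riga, Quito, Cairo, Accra, Seoul, Porto]
Visit Riga → queue [Quito, Cairo, Accra, Seoul, Porto]
Visit Quito → queue [Cairo, Accra, Seoul, Porto]
Visit Cairo → queue [Accra, Seoul, Porto]
Visit Accra → queue [Seoul, Porto]
Visit Seoul; enqueue Tunis → queue [Porto, Tunis]
Visit Porto → queue [Tunis]
Visit Tunis → queue []

Paris, Perth, Minsk, Kyoto, Hanoi, Lima, Bern, Riga, Quito, Cairo, Accra, Seoul, Porto, Tunis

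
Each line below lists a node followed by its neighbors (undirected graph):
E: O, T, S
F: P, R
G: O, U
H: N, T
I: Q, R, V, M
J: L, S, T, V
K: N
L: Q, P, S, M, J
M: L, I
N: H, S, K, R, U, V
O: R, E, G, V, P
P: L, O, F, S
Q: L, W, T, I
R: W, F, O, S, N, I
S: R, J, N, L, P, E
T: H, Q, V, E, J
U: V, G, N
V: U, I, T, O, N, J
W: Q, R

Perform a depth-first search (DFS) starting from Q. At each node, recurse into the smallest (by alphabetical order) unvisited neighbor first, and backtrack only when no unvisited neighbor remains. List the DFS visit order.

Q -> I -> M -> L -> J -> S -> E -> O -> G -> U -> N -> H -> T -> V -> K -> R -> F -> P -> W

Visit Q
Q → I
I → M
M → L
L → J
J → S
S → E
E → O
O → G
G → U
U → N
N → H
H → T
T → V
N → K
N → R
R → F
F → P
R → W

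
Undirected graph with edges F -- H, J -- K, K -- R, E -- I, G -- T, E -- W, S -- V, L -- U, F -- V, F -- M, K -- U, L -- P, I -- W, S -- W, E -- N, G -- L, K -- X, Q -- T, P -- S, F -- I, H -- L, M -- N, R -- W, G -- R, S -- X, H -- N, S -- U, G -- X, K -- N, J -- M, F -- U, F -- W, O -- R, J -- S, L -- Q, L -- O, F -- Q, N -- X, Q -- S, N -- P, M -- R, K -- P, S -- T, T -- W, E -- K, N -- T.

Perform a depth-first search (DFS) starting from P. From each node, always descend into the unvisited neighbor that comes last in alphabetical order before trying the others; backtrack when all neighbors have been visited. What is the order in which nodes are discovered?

Visit P
P → S
S → X
X → N
N → T
T → W
W → R
R → O
O → L
L → U
U → K
K → J
J → M
M → F
F → V
F → Q
F → I
I → E
F → H
L → G

P -> S -> X -> N -> T -> W -> R -> O -> L -> U -> K -> J -> M -> F -> V -> Q -> I -> E -> H -> G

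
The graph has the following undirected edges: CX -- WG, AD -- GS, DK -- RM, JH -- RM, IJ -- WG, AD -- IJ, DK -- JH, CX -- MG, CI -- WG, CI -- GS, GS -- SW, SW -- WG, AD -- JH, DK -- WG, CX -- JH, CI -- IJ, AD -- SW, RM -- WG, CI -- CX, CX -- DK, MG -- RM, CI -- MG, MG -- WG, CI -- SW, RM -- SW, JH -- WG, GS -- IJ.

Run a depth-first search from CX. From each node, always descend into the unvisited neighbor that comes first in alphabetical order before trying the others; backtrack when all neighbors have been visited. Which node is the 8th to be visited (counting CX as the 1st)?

Visit CX
CX → CI
CI → GS
GS → AD
AD → IJ
IJ → WG
WG → DK
DK → JH
JH → RM
RM → MG
RM → SW

Visit order: CX, CI, GS, AD, IJ, WG, DK, JH, RM, MG, SW

JH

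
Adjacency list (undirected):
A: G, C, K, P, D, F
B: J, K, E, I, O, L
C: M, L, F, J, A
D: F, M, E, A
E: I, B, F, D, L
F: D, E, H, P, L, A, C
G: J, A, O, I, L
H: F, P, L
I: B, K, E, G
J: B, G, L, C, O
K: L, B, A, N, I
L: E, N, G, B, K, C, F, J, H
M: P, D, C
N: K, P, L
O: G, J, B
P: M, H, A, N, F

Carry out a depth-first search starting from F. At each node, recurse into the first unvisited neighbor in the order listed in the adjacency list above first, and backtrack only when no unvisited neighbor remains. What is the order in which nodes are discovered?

F D M P H L E I B J G A C K N O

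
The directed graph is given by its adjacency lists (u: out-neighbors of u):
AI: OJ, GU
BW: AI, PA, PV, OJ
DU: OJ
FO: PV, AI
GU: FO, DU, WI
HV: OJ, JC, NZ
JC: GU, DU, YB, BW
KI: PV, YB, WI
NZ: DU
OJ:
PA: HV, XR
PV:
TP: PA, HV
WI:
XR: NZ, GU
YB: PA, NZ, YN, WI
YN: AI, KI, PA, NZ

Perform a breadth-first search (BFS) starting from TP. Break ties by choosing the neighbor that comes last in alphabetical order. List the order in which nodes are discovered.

Visit TP; enqueue PA, HV → queue [PA, HV]
Visit PA; enqueue XR → queue [HV, XR]
Visit HV; enqueue OJ, NZ, JC → queue [XR, OJ, NZ, JC]
Visit XR; enqueue GU → queue [OJ, NZ, JC, GU]
Visit OJ → queue [NZ, JC, GU]
Visit NZ; enqueue DU → queue [JC, GU, DU]
Visit JC; enqueue YB, BW → queue [GU, DU, YB, BW]
Visit GU; enqueue WI, FO → queue [DU, YB, BW, WI, FO]
Visit DU → queue [YB, BW, WI, FO]
Visit YB; enqueue YN → queue [BW, WI, FO, YN]
Visit BW; enqueue PV, AI → queue [WI, FO, YN, PV, AI]
Visit WI → queue [FO, YN, PV, AI]
Visit FO → queue [YN, PV, AI]
Visit YN; enqueue KI → queue [PV, AI, KI]
Visit PV → queue [AI, KI]
Visit AI → queue [KI]
Visit KI → queue []

TP PA HV XR OJ NZ JC GU DU YB BW WI FO YN PV AI KI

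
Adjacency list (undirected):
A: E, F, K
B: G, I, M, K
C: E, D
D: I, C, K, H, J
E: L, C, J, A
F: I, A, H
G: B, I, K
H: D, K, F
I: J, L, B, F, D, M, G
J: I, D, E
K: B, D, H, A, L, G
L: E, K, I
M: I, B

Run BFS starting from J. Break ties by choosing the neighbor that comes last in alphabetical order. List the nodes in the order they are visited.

Visit J; enqueue I, E, D → queue [I, E, D]
Visit I; enqueue M, L, G, F, B → queue [E, D, M, L, G, F, B]
Visit E; enqueue C, A → queue [D, M, L, G, F, B, C, A]
Visit D; enqueue K, H → queue [M, L, G, F, B, C, A, K, H]
Visit M → queue [L, G, F, B, C, A, K, H]
Visit L → queue [G, F, B, C, A, K, H]
Visit G → queue [F, B, C, A, K, H]
Visit F → queue [B, C, A, K, H]
Visit B → queue [C, A, K, H]
Visit C → queue [A, K, H]
Visit A → queue [K, H]
Visit K → queue [H]
Visit H → queue []

J, I, E, D, M, L, G, F, B, C, A, K, H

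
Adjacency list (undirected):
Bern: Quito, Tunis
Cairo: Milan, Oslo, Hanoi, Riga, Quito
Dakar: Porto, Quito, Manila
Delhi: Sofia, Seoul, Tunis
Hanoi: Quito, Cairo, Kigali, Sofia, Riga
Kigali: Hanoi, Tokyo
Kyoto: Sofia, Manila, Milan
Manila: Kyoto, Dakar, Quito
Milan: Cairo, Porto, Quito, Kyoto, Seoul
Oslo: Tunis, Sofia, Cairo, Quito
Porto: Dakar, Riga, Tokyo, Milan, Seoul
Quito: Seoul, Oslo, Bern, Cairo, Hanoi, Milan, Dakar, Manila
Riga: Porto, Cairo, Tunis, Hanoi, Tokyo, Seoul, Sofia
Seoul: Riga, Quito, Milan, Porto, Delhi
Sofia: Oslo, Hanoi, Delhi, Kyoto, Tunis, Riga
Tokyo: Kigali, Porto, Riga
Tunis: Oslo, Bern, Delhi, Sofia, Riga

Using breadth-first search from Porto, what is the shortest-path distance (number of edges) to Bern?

Level 0: Porto
Level 1: Dakar, Milan, Riga, Seoul, Tokyo
Level 2: Cairo, Delhi, Hanoi, Kigali, Kyoto, Manila, Quito, Sofia, Tunis
Level 3: Bern, Oslo
Bern first appears at level 3.

3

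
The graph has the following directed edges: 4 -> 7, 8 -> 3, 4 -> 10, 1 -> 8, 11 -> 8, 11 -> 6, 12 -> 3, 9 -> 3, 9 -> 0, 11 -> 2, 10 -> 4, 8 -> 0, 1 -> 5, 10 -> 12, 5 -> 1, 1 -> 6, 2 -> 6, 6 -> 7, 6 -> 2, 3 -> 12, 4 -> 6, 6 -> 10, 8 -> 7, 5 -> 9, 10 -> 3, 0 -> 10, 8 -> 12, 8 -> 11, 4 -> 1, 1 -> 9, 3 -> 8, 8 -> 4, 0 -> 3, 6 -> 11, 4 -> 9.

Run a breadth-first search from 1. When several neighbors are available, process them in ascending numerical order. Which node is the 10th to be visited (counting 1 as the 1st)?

Visit 1; enqueue 5, 6, 8, 9 → queue [5, 6, 8, 9]
Visit 5 → queue [6, 8, 9]
Visit 6; enqueue 2, 7, 10, 11 → queue [8, 9, 2, 7, 10, 11]
Visit 8; enqueue 0, 3, 4, 12 → queue [9, 2, 7, 10, 11, 0, 3, 4, 12]
Visit 9 → queue [2, 7, 10, 11, 0, 3, 4, 12]
Visit 2 → queue [7, 10, 11, 0, 3, 4, 12]
Visit 7 → queue [10, 11, 0, 3, 4, 12]
Visit 10 → queue [11, 0, 3, 4, 12]
Visit 11 → queue [0, 3, 4, 12]
Visit 0 → queue [3, 4, 12]
Visit 3 → queue [4, 12]
Visit 4 → queue [12]
Visit 12 → queue []

Visit order: 1, 5, 6, 8, 9, 2, 7, 10, 11, 0, 3, 4, 12

0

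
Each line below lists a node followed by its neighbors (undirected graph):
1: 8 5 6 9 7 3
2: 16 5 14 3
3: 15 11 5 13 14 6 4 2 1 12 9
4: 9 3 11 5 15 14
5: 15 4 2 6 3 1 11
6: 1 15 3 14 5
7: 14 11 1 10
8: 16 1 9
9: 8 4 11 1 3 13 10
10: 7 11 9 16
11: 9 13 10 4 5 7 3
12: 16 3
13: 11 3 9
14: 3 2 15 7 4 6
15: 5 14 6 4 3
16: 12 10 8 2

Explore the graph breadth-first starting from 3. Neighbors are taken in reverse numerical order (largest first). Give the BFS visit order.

3, 15, 14, 13, 12, 11, 9, 6, 5, 4, 2, 1, 7, 16, 10, 8

Visit 3; enqueue 15, 14, 13, 12, 11, 9, 6, 5, 4, 2, 1 → queue [15, 14, 13, 12, 11, 9, 6, 5, 4, 2, 1]
Visit 15 → queue [14, 13, 12, 11, 9, 6, 5, 4, 2, 1]
Visit 14; enqueue 7 → queue [13, 12, 11, 9, 6, 5, 4, 2, 1, 7]
Visit 13 → queue [12, 11, 9, 6, 5, 4, 2, 1, 7]
Visit 12; enqueue 16 → queue [11, 9, 6, 5, 4, 2, 1, 7, 16]
Visit 11; enqueue 10 → queue [9, 6, 5, 4, 2, 1, 7, 16, 10]
Visit 9; enqueue 8 → queue [6, 5, 4, 2, 1, 7, 16, 10, 8]
Visit 6 → queue [5, 4, 2, 1, 7, 16, 10, 8]
Visit 5 → queue [4, 2, 1, 7, 16, 10, 8]
Visit 4 → queue [2, 1, 7, 16, 10, 8]
Visit 2 → queue [1, 7, 16, 10, 8]
Visit 1 → queue [7, 16, 10, 8]
Visit 7 → queue [16, 10, 8]
Visit 16 → queue [10, 8]
Visit 10 → queue [8]
Visit 8 → queue []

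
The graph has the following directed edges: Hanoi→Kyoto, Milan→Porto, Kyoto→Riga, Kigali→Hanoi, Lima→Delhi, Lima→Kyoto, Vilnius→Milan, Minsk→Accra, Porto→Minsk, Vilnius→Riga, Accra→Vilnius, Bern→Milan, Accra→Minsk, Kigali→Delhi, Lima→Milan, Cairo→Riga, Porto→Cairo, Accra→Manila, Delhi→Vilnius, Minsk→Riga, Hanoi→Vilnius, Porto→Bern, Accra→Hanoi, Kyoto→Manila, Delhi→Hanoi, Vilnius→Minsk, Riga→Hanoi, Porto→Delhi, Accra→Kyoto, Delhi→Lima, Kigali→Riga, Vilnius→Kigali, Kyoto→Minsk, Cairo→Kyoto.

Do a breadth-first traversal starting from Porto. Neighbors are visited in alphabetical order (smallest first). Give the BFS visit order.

Visit Porto; enqueue Bern, Cairo, Delhi, Minsk → queue [Bern, Cairo, Delhi, Minsk]
Visit Bern; enqueue Milan → queue [Cairo, Delhi, Minsk, Milan]
Visit Cairo; enqueue Kyoto, Riga → queue [Delhi, Minsk, Milan, Kyoto, Riga]
Visit Delhi; enqueue Hanoi, Lima, Vilnius → queue [Minsk, Milan, Kyoto, Riga, Hanoi, Lima, Vilnius]
Visit Minsk; enqueue Accra → queue [Milan, Kyoto, Riga, Hanoi, Lima, Vilnius, Accra]
Visit Milan → queue [Kyoto, Riga, Hanoi, Lima, Vilnius, Accra]
Visit Kyoto; enqueue Manila → queue [Riga, Hanoi, Lima, Vilnius, Accra, Manila]
Visit Riga → queue [Hanoi, Lima, Vilnius, Accra, Manila]
Visit Hanoi → queue [Lima, Vilnius, Accra, Manila]
Visit Lima → queue [Vilnius, Accra, Manila]
Visit Vilnius; enqueue Kigali → queue [Accra, Manila, Kigali]
Visit Accra → queue [Manila, Kigali]
Visit Manila → queue [Kigali]
Visit Kigali → queue []

Porto, Bern, Cairo, Delhi, Minsk, Milan, Kyoto, Riga, Hanoi, Lima, Vilnius, Accra, Manila, Kigali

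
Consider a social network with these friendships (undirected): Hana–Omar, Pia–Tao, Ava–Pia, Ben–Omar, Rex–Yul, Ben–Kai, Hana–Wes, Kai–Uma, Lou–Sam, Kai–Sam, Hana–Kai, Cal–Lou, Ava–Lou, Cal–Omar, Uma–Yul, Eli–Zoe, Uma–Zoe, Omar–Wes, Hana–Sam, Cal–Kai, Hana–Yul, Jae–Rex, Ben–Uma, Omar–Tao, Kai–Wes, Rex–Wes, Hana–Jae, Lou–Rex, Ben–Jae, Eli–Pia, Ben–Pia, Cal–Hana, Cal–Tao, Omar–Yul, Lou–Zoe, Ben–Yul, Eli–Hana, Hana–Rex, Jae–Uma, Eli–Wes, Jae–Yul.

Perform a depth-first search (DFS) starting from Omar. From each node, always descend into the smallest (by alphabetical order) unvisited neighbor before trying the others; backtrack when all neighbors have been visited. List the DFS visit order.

Visit Omar
Omar → Ben
Ben → Jae
Jae → Hana
Hana → Cal
Cal → Kai
Kai → Sam
Sam → Lou
Lou → Ava
Ava → Pia
Pia → Eli
Eli → Wes
Wes → Rex
Rex → Yul
Yul → Uma
Uma → Zoe
Pia → Tao

Omar -> Ben -> Jae -> Hana -> Cal -> Kai -> Sam -> Lou -> Ava -> Pia -> Eli -> Wes -> Rex -> Yul -> Uma -> Zoe -> Tao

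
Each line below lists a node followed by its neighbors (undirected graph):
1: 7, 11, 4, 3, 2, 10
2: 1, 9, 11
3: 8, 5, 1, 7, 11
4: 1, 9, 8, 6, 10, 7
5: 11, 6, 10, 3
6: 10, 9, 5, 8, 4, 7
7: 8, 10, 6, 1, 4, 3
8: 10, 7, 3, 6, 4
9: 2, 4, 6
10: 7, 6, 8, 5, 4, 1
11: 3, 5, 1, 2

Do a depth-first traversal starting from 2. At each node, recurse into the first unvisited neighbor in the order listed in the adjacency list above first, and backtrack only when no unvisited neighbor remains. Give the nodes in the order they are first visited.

Visit 2
2 → 1
1 → 7
7 → 8
8 → 10
10 → 6
6 → 9
9 → 4
6 → 5
5 → 11
11 → 3

2, 1, 7, 8, 10, 6, 9, 4, 5, 11, 3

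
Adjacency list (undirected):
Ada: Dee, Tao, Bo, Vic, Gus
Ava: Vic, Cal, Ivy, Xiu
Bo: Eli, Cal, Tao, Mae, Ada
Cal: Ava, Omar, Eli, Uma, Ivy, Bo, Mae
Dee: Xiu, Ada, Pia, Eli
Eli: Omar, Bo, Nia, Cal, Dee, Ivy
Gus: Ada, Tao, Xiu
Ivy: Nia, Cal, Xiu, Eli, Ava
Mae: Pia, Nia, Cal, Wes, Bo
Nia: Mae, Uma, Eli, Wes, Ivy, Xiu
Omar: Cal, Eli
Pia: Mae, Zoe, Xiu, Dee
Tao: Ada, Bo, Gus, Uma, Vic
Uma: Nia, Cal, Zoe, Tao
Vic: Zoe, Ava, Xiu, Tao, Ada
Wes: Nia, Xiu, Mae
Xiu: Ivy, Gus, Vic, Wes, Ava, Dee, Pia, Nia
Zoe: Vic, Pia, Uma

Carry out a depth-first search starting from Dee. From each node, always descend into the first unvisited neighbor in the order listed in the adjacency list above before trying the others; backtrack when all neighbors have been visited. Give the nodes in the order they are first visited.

Dee, Xiu, Ivy, Nia, Mae, Pia, Zoe, Vic, Ava, Cal, Omar, Eli, Bo, Tao, Ada, Gus, Uma, Wes

Visit Dee
Dee → Xiu
Xiu → Ivy
Ivy → Nia
Nia → Mae
Mae → Pia
Pia → Zoe
Zoe → Vic
Vic → Ava
Ava → Cal
Cal → Omar
Omar → Eli
Eli → Bo
Bo → Tao
Tao → Ada
Ada → Gus
Tao → Uma
Mae → Wes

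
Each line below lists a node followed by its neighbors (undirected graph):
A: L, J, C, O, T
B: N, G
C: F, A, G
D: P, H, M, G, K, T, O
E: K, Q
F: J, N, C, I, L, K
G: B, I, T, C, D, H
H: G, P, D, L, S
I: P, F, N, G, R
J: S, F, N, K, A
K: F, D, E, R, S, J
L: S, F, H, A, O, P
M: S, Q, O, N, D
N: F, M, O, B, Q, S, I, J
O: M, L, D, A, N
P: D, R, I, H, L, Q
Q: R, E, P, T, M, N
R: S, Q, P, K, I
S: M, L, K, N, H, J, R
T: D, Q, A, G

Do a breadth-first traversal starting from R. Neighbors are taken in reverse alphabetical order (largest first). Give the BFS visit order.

Visit R; enqueue S, Q, P, K, I → queue [S, Q, P, K, I]
Visit S; enqueue N, M, L, J, H → queue [Q, P, K, I, N, M, L, J, H]
Visit Q; enqueue T, E → queue [P, K, I, N, M, L, J, H, T, E]
Visit P; enqueue D → queue [K, I, N, M, L, J, H, T, E, D]
Visit K; enqueue F → queue [I, N, M, L, J, H, T, E, D, F]
Visit I; enqueue G → queue [N, M, L, J, H, T, E, D, F, G]
Visit N; enqueue O, B → queue [M, L, J, H, T, E, D, F, G, O, B]
Visit M → queue [L, J, H, T, E, D, F, G, O, B]
Visit L; enqueue A → queue [J, H, T, E, D, F, G, O, B, A]
Visit J → queue [H, T, E, D, F, G, O, B, A]
Visit H → queue [T, E, D, F, G, O, B, A]
Visit T → queue [E, D, F, G, O, B, A]
Visit E → queue [D, F, G, O, B, A]
Visit D → queue [F, G, O, B, A]
Visit F; enqueue C → queue [G, O, B, A, C]
Visit G → queue [O, B, A, C]
Visit O → queue [B, A, C]
Visit B → queue [A, C]
Visit A → queue [C]
Visit C → queue []

R -> S -> Q -> P -> K -> I -> N -> M -> L -> J -> H -> T -> E -> D -> F -> G -> O -> B -> A -> C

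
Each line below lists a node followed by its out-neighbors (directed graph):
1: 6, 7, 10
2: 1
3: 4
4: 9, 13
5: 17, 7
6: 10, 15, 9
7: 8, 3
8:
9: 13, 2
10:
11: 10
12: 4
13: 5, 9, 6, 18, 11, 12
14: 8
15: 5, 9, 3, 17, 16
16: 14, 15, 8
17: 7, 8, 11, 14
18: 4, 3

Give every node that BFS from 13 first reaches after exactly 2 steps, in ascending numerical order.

2, 3, 4, 7, 10, 15, 17

Level 0: 13
Level 1: 5, 6, 9, 11, 12, 18
Level 2: 2, 3, 4, 7, 10, 15, 17
Level 3: 1, 8, 14, 16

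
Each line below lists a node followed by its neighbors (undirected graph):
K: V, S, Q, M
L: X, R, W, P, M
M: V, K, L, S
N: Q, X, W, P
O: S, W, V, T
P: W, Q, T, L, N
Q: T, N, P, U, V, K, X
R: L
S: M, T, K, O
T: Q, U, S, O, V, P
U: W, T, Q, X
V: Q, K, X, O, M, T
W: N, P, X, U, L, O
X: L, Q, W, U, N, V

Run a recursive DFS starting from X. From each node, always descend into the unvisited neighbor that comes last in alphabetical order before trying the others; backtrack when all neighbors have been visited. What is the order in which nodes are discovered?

X → W → U → T → V → Q → P → N → L → R → M → S → O → K

Visit X
X → W
W → U
U → T
T → V
V → Q
Q → P
P → N
P → L
L → R
L → M
M → S
S → O
S → K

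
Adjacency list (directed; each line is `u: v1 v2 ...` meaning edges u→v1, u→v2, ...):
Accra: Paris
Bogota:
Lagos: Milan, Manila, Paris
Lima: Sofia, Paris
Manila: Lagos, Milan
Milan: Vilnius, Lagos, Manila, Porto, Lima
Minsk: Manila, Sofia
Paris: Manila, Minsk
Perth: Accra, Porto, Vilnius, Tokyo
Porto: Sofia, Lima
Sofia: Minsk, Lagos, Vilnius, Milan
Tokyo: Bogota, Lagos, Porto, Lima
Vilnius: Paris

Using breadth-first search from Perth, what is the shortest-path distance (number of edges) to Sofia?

Level 0: Perth
Level 1: Accra, Porto, Tokyo, Vilnius
Level 2: Bogota, Lagos, Lima, Paris, Sofia
Level 3: Manila, Milan, Minsk
Sofia first appears at level 2.

2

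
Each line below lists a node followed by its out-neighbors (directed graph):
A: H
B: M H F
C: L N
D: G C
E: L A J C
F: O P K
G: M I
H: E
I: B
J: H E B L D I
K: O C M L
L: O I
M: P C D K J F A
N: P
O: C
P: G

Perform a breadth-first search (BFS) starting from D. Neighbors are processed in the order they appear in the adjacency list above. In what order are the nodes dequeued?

D, G, C, M, I, L, N, P, K, J, F, A, B, O, H, E

Visit D; enqueue G, C → queue [G, C]
Visit G; enqueue M, I → queue [C, M, I]
Visit C; enqueue L, N → queue [M, I, L, N]
Visit M; enqueue P, K, J, F, A → queue [I, L, N, P, K, J, F, A]
Visit I; enqueue B → queue [L, N, P, K, J, F, A, B]
Visit L; enqueue O → queue [N, P, K, J, F, A, B, O]
Visit N → queue [P, K, J, F, A, B, O]
Visit P → queue [K, J, F, A, B, O]
Visit K → queue [J, F, A, B, O]
Visit J; enqueue H, E → queue [F, A, B, O, H, E]
Visit F → queue [A, B, O, H, E]
Visit A → queue [B, O, H, E]
Visit B → queue [O, H, E]
Visit O → queue [H, E]
Visit H → queue [E]
Visit E → queue []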